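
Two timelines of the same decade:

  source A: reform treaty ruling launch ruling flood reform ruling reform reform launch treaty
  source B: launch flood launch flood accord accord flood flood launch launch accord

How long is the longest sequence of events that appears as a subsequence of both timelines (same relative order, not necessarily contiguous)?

Match launch at source A[4]=source B[3] → flood at source A[6]=source B[8] → launch at source A[11]=source B[10] — 3 events in the same relative order in both, and the DP table's final entry dp[12][11] is also 3, so no common subsequence is longer.

3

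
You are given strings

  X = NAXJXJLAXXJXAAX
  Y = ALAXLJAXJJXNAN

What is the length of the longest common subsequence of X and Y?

Taking A (X #2, Y #3); then X (X #3, Y #4); then J (X #4, Y #6); then X (X #5, Y #8); then J (X #6, Y #9); then J (X #11, Y #10); then X (X #12, Y #11); then A (X #13, Y #13) gives a common subsequence of length 8, and the DP table's final entry dp[15][14] is also 8, so no common subsequence is longer.

8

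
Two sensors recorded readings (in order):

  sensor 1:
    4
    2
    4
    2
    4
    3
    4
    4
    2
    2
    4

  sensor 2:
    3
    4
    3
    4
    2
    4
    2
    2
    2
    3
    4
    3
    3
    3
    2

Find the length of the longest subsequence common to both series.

7

Taking 4 at sensor 1[1]=sensor 2[4], 2 at sensor 1[2]=sensor 2[5], 4 at sensor 1[3]=sensor 2[6], 2 at sensor 1[4]=sensor 2[9], 4 at sensor 1[5]=sensor 2[11], 3 at sensor 1[6]=sensor 2[14], 2 at sensor 1[10]=sensor 2[15] gives a common subsequence of length 7. The LCS DP gives dp[11][15] = 7, so this is optimal.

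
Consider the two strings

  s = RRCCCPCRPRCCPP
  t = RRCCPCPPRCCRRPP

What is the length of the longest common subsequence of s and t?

Pick R [1,1], R [2,2], C [3,3], C [4,4], C [5,6], P [6,7], P [9,8], R [10,9], C [11,10], C [12,11], P [13,14], P [14,15]; all 12 characters appear in both, in order. dp[14][15] = 12 confirms this is the maximum.

12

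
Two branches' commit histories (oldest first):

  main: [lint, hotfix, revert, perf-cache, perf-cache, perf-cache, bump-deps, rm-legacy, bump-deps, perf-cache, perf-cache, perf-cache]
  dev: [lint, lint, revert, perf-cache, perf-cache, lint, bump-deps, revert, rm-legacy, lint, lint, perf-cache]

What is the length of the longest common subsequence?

One common subsequence of length 7: lint (main #1, dev #2); then revert (main #3, dev #3); then perf-cache (main #4, dev #4); then perf-cache (main #5, dev #5); then bump-deps (main #7, dev #7); then rm-legacy (main #8, dev #9); then perf-cache (main #12, dev #12). The LCS DP gives dp[12][12] = 7, so this is optimal.

7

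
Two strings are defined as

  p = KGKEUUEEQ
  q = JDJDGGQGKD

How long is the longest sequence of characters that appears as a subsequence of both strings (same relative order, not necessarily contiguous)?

Let dp[i][j] be the LCS length of the first i characters of p and the first j characters of q. dp[i][j] = dp[i-1][j-1]+1 when the i-th and j-th characters match, else max(dp[i-1][j], dp[i][j-1]).
    ·  J  D  J  D  G  G  Q  G  K  D
 ·  0  0  0  0  0  0  0  0  0  0  0
 K  0  0  0  0  0  0  0  0  0  1  1
 G  0  0  0  0  0  1  1  1  1  1  1
 K  0  0  0  0  0  1  1  1  1  2  2
 E  0  0  0  0  0  1  1  1  1  2  2
 U  0  0  0  0  0  1  1  1  1  2  2
 U  0  0  0  0  0  1  1  1  1  2  2
 E  0  0  0  0  0  1  1  1  1  2  2
 E  0  0  0  0  0  1  1  1  1  2  2
 Q  0  0  0  0  0  1  1  2  2  2  2
dp[9][10] = 2. One LCS (by backtracking along matches): GK.

2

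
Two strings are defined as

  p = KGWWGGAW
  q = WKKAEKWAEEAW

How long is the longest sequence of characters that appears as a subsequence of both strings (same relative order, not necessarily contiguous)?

Let dp[i][j] be the LCS length of the first i characters of p and the first j characters of q. dp[i][j] = dp[i-1][j-1]+1 when the i-th and j-th characters match, else max(dp[i-1][j], dp[i][j-1]).
    ·  W  K  K  A  E  K  W  A  E  E  A  W
 ·  0  0  0  0  0  0  0  0  0  0  0  0  0
 K  0  0  1  1  1  1  1  1  1  1  1  1  1
 G  0  0  1  1  1  1  1  1  1  1  1  1  1
 W  0  1  1  1  1  1  1  2  2  2  2  2  2
 W  0  1  1  1  1  1  1  2  2  2  2  2  3
 G  0  1  1  1  1  1  1  2  2  2  2  2  3
 G  0  1  1  1  1  1  1  2  2  2  2  2  3
 A  0  1  1  1  2  2  2  2  3  3  3  3  3
 W  0  1  1  1  2  2  2  3  3  3  3  3  4
dp[8][12] = 4. One LCS (by backtracking along matches): KWAW.

4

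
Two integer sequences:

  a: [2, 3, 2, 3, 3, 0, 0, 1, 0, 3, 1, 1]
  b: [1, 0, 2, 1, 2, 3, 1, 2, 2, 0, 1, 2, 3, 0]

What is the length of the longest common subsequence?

6

One common subsequence of length 6: 2 at a[1]=b[5]; then 3 at a[2]=b[6]; then 2 at a[3]=b[9]; then 0 at a[7]=b[10]; then 1 at a[8]=b[11]; then 0 at a[9]=b[14]. dp[12][14] = 6 confirms this is the maximum.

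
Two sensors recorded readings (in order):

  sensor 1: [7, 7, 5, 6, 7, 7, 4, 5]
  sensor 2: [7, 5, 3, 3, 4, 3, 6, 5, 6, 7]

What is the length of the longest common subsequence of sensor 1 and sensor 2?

Match 7 (sensor 1 #1, sensor 2 #1), then 5 (sensor 1 #3, sensor 2 #8), then 6 (sensor 1 #4, sensor 2 #9), then 7 (sensor 1 #6, sensor 2 #10) — 4 values in the same relative order in both. dp[8][10] = 4 confirms this is the maximum.

4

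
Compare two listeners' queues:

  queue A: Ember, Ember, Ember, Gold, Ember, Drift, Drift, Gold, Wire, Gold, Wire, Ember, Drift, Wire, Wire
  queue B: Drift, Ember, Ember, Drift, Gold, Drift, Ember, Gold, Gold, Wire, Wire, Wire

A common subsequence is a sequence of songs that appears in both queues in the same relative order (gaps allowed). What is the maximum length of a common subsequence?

Taking Ember at queue A[1]=queue B[2] → Ember at queue A[2]=queue B[3] → Gold at queue A[4]=queue B[5] → Ember at queue A[5]=queue B[7] → Gold at queue A[8]=queue B[8] → Gold at queue A[10]=queue B[9] → Wire at queue A[11]=queue B[10] → Wire at queue A[14]=queue B[11] → Wire at queue A[15]=queue B[12] gives a common subsequence of length 9, and the DP table's final entry dp[15][12] is also 9, so no common subsequence is longer.

9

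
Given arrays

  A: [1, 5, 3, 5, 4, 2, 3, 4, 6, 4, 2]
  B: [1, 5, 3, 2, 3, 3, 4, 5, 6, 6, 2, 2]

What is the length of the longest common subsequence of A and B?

8

Pick 1 [1,1], then 5 [2,2], then 3 [3,3], then 2 [6,4], then 3 [7,6], then 4 [8,7], then 6 [9,10], then 2 [11,12]; all 8 values appear in both, in order, and the DP table's final entry dp[11][12] is also 8, so no common subsequence is longer.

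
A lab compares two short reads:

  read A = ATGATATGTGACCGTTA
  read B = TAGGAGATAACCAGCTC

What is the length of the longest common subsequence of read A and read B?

10

Match A [1,5] → G [3,6] → A [4,7] → T [5,8] → A [6,9] → A [11,10] → C [12,11] → C [13,12] → G [14,14] → T [15,16] — 10 bases in the same relative order in both. The LCS DP gives dp[17][17] = 10, so this is optimal.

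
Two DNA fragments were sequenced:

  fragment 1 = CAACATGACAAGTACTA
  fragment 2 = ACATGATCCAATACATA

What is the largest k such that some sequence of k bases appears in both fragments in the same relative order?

14

Match A [3,1], C [4,2], A [5,3], T [6,4], G [7,5], A [8,6], C [9,9], A [10,10], A [11,11], T [13,12], A [14,13], C [15,14], T [16,16], A [17,17] — 14 bases in the same relative order in both. dp[17][17] = 14 confirms this is the maximum.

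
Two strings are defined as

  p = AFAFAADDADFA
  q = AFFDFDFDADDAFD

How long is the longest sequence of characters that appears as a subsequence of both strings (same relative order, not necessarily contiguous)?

Taking A (p #1, q #1); then F (p #2, q #5); then F (p #4, q #7); then A (p #6, q #9); then D (p #7, q #10); then D (p #8, q #11); then A (p #9, q #12); then D (p #10, q #14) gives a common subsequence of length 8, and the DP table's final entry dp[12][14] is also 8, so no common subsequence is longer.

8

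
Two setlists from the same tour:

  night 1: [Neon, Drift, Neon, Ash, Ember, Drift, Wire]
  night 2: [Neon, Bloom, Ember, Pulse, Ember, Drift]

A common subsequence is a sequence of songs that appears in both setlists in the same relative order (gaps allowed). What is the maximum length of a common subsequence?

3

One common subsequence of length 3: Neon at night 1[1]=night 2[1] → Ember at night 1[5]=night 2[5] → Drift at night 1[6]=night 2[6], and the DP table's final entry dp[7][6] is also 3, so no common subsequence is longer.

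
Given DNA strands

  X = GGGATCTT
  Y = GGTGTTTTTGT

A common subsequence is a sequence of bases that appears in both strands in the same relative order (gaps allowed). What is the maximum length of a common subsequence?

One common subsequence of length 6: G at X[1]=Y[1], then G at X[2]=Y[2], then G at X[3]=Y[4], then T at X[5]=Y[8], then T at X[7]=Y[9], then T at X[8]=Y[11]. The LCS DP gives dp[8][11] = 6, so this is optimal.

6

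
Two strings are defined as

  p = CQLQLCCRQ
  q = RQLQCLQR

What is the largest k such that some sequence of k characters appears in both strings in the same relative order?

One common subsequence of length 5: Q at p[2]=q[2]; then L at p[3]=q[3]; then Q at p[4]=q[4]; then L at p[5]=q[6]; then R at p[8]=q[8], and the DP table's final entry dp[9][8] is also 5, so no common subsequence is longer.

5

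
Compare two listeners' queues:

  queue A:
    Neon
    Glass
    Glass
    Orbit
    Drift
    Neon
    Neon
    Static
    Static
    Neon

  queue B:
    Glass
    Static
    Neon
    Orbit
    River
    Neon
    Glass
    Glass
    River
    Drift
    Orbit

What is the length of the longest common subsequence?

One common subsequence of length 4: Neon (queue A #1, queue B #6), Glass (queue A #2, queue B #7), Glass (queue A #3, queue B #8), Orbit (queue A #4, queue B #11), and the DP table's final entry dp[10][11] is also 4, so no common subsequence is longer.

4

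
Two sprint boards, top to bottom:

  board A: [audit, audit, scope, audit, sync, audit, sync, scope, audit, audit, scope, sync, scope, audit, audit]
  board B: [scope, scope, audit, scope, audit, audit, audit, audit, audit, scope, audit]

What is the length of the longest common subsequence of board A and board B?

Pick audit (board A #1, board B #3), then audit (board A #2, board B #5), then audit (board A #4, board B #6), then audit (board A #6, board B #7), then audit (board A #9, board B #8), then audit (board A #10, board B #9), then scope (board A #13, board B #10), then audit (board A #15, board B #11); all 8 tasks appear in both, in order, and the DP table's final entry dp[15][11] is also 8, so no common subsequence is longer.

8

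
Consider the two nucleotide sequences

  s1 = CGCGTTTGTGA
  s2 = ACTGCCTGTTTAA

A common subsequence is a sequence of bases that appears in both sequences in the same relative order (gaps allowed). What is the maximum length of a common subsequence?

8

Pick C (s1 #1, s2 #2) → G (s1 #2, s2 #4) → C (s1 #3, s2 #6) → G (s1 #4, s2 #8) → T (s1 #5, s2 #9) → T (s1 #6, s2 #10) → T (s1 #7, s2 #11) → A (s1 #11, s2 #13); all 8 bases appear in both, in order, and the DP table's final entry dp[11][13] is also 8, so no common subsequence is longer.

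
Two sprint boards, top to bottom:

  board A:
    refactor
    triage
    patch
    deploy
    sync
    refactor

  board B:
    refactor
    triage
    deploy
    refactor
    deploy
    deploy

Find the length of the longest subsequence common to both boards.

Match refactor (board A #1, board B #1); then triage (board A #2, board B #2); then deploy (board A #4, board B #3); then refactor (board A #6, board B #4) — 4 tasks in the same relative order in both. The LCS DP gives dp[6][6] = 4, so this is optimal.

4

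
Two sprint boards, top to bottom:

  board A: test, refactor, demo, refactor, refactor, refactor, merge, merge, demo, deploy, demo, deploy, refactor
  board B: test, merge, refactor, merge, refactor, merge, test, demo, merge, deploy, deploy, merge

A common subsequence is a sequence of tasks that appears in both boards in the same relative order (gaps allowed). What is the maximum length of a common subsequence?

7

Match test at board A[1]=board B[1], then refactor at board A[2]=board B[3], then refactor at board A[6]=board B[5], then merge at board A[7]=board B[6], then merge at board A[8]=board B[9], then deploy at board A[10]=board B[10], then deploy at board A[12]=board B[11] — 7 tasks in the same relative order in both, and the DP table's final entry dp[13][12] is also 7, so no common subsequence is longer.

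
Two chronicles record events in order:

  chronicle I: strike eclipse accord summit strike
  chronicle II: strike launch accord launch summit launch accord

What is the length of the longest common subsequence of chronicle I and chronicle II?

One common subsequence of length 3: strike at chronicle I[1]=chronicle II[1] → accord at chronicle I[3]=chronicle II[3] → summit at chronicle I[4]=chronicle II[5]. Since dp[5][7] = 3, nothing longer is possible.

3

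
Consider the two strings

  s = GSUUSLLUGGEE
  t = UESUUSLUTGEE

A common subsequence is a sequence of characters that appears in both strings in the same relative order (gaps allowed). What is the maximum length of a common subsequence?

9

Match S [2,3], U [3,4], U [4,5], S [5,6], L [7,7], U [8,8], G [10,10], E [11,11], E [12,12] — 9 characters in the same relative order in both, and the DP table's final entry dp[12][12] is also 9, so no common subsequence is longer.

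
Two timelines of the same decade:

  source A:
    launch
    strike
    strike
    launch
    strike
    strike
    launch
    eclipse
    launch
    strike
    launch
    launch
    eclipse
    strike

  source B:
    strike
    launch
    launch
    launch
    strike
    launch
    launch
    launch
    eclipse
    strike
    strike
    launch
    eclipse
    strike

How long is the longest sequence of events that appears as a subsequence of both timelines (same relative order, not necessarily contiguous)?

9

Taking launch (source A #1, source B #4) → strike (source A #2, source B #5) → launch (source A #4, source B #7) → launch (source A #7, source B #8) → eclipse (source A #8, source B #9) → strike (source A #10, source B #11) → launch (source A #12, source B #12) → eclipse (source A #13, source B #13) → strike (source A #14, source B #14) gives a common subsequence of length 9, and the DP table's final entry dp[14][14] is also 9, so no common subsequence is longer.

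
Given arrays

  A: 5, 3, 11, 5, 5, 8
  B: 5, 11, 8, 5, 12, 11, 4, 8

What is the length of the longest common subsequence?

4

Match 5 (A #1, B #1) → 11 (A #3, B #2) → 5 (A #4, B #4) → 8 (A #6, B #8) — 4 values in the same relative order in both, and the DP table's final entry dp[6][8] is also 4, so no common subsequence is longer.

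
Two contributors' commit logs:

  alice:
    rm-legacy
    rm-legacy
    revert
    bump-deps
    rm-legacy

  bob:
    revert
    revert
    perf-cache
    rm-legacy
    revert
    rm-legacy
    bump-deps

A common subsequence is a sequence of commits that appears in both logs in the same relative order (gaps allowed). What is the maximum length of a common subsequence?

3

Pick rm-legacy at alice[1]=bob[4], rm-legacy at alice[2]=bob[6], bump-deps at alice[4]=bob[7]; all 3 commits appear in both, in order. Since dp[5][7] = 3, nothing longer is possible.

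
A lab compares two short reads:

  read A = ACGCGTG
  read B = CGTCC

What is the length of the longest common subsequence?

3

Let dp[i][j] be the LCS length of the first i bases of read A and the first j bases of read B. dp[i][j] = dp[i-1][j-1]+1 when the i-th and j-th bases match, else max(dp[i-1][j], dp[i][j-1]).
    ·  C  G  T  C  C
 ·  0  0  0  0  0  0
 A  0  0  0  0  0  0
 C  0  1  1  1  1  1
 G  0  1  2  2  2  2
 C  0  1  2  2  3  3
 G  0  1  2  2  3  3
 T  0  1  2  3  3  3
 G  0  1  2  3  3  3
dp[7][5] = 3. One LCS (by backtracking along matches): CGC.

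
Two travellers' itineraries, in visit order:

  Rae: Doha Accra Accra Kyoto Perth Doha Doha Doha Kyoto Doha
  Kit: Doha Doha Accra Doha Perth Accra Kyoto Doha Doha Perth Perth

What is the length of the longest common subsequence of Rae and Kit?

6

One common subsequence of length 6: Doha [1,2]; then Accra [2,3]; then Accra [3,6]; then Kyoto [4,7]; then Doha [6,8]; then Doha [7,9]. dp[10][11] = 6 confirms this is the maximum.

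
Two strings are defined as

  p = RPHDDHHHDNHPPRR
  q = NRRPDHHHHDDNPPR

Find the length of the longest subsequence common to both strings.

Pick R (p #1, q #3), then P (p #2, q #4), then H (p #3, q #6), then H (p #6, q #7), then H (p #7, q #8), then H (p #8, q #9), then D (p #9, q #11), then N (p #10, q #12), then P (p #12, q #13), then P (p #13, q #14), then R (p #15, q #15); all 11 characters appear in both, in order. Since dp[15][15] = 11, nothing longer is possible.

11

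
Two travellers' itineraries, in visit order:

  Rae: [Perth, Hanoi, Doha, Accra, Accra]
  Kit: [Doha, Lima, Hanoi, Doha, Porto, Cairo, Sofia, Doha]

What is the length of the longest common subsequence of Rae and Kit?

One common subsequence of length 2: Hanoi [2,3], then Doha [3,8]. dp[5][8] = 2 confirms this is the maximum.

2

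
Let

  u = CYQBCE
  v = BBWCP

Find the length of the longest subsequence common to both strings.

Match B at u[4]=v[2], then C at u[5]=v[4] — 2 characters in the same relative order in both. Since dp[6][5] = 2, nothing longer is possible.

2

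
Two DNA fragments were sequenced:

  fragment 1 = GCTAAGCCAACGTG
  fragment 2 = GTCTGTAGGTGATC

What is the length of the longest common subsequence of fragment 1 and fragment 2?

8

One common subsequence of length 8: G at fragment 1[1]=fragment 2[1], then C at fragment 1[2]=fragment 2[3], then T at fragment 1[3]=fragment 2[6], then A at fragment 1[5]=fragment 2[7], then G at fragment 1[6]=fragment 2[8], then G at fragment 1[12]=fragment 2[9], then T at fragment 1[13]=fragment 2[10], then G at fragment 1[14]=fragment 2[11]. The LCS DP gives dp[14][14] = 8, so this is optimal.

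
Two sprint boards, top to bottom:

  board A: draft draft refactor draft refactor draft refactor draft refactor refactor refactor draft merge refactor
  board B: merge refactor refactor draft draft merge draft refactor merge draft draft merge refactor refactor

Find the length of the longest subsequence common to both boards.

One common subsequence of length 8: draft [1,4]; then draft [2,5]; then draft [4,7]; then refactor [5,8]; then draft [6,10]; then draft [8,11]; then refactor [11,13]; then refactor [14,14]. The LCS DP gives dp[14][14] = 8, so this is optimal.

8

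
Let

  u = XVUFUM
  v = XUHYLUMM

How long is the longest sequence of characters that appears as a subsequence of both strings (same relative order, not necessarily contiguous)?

4

Let dp[i][j] be the LCS length of the first i characters of u and the first j characters of v. dp[i][j] = dp[i-1][j-1]+1 when the i-th and j-th characters match, else max(dp[i-1][j], dp[i][j-1]).
    ·  X  U  H  Y  L  U  M  M
 ·  0  0  0  0  0  0  0  0  0
 X  0  1  1  1  1  1  1  1  1
 V  0  1  1  1  1  1  1  1  1
 U  0  1  2  2  2  2  2  2  2
 F  0  1  2  2  2  2  2  2  2
 U  0  1  2  2  2  2  3  3  3
 M  0  1  2  2  2  2  3  4  4
dp[6][8] = 4. One LCS (by backtracking along matches): XUUM.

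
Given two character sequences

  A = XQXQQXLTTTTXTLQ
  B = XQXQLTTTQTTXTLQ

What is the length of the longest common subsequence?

13

Match X [1,1], Q [2,2], X [3,3], Q [5,4], L [7,5], T [8,7], T [9,8], T [10,10], T [11,11], X [12,12], T [13,13], L [14,14], Q [15,15] — 13 characters in the same relative order in both, and the DP table's final entry dp[15][15] is also 13, so no common subsequence is longer.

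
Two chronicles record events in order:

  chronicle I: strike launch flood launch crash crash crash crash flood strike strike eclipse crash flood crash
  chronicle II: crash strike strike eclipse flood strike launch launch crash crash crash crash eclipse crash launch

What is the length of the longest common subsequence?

9

One common subsequence of length 9: strike at chronicle I[1]=chronicle II[6] → launch at chronicle I[2]=chronicle II[7] → launch at chronicle I[4]=chronicle II[8] → crash at chronicle I[5]=chronicle II[9] → crash at chronicle I[6]=chronicle II[10] → crash at chronicle I[7]=chronicle II[11] → crash at chronicle I[8]=chronicle II[12] → eclipse at chronicle I[12]=chronicle II[13] → crash at chronicle I[13]=chronicle II[14]. Since dp[15][15] = 9, nothing longer is possible.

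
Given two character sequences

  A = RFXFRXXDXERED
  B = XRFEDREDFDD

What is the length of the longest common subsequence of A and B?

Match R [1,2]; then F [2,3]; then D [8,5]; then R [11,6]; then E [12,7]; then D [13,11] — 6 characters in the same relative order in both, and the DP table's final entry dp[13][11] is also 6, so no common subsequence is longer.

6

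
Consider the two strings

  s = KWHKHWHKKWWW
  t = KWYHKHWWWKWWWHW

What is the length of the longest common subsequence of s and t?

Taking K at s[1]=t[1], W at s[2]=t[2], H at s[3]=t[4], K at s[4]=t[5], H at s[5]=t[6], W at s[6]=t[9], K at s[8]=t[10], W at s[10]=t[12], W at s[11]=t[13], W at s[12]=t[15] gives a common subsequence of length 10. Since dp[12][15] = 10, nothing longer is possible.

10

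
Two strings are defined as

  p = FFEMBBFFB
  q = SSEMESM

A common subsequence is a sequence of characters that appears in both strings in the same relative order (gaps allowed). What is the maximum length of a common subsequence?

One common subsequence of length 2: E [3,5], then M [4,7]. Since dp[9][7] = 2, nothing longer is possible.

2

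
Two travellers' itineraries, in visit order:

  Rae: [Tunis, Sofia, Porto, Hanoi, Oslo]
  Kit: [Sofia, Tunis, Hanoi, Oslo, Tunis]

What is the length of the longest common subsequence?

3

One common subsequence of length 3: Tunis [1,2]; then Hanoi [4,3]; then Oslo [5,4]. The LCS DP gives dp[5][5] = 3, so this is optimal.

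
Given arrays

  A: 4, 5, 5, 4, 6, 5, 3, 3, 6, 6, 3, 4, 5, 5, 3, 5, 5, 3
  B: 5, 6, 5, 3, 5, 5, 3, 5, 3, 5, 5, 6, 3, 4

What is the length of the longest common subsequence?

10

Taking 5 [3,1], then 6 [5,2], then 5 [6,3], then 3 [7,4], then 3 [11,7], then 5 [14,8], then 3 [15,9], then 5 [16,10], then 5 [17,11], then 3 [18,13] gives a common subsequence of length 10. Since dp[18][14] = 10, nothing longer is possible.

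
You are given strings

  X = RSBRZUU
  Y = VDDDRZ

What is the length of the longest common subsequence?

2

Match R at X[4]=Y[5], Z at X[5]=Y[6] — 2 characters in the same relative order in both. dp[7][6] = 2 confirms this is the maximum.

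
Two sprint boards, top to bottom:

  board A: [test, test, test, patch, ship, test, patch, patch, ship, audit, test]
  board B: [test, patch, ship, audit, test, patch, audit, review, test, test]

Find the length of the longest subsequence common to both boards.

7

Taking test (board A #3, board B #1), then patch (board A #4, board B #2), then ship (board A #5, board B #3), then test (board A #6, board B #5), then patch (board A #8, board B #6), then audit (board A #10, board B #7), then test (board A #11, board B #10) gives a common subsequence of length 7. The LCS DP gives dp[11][10] = 7, so this is optimal.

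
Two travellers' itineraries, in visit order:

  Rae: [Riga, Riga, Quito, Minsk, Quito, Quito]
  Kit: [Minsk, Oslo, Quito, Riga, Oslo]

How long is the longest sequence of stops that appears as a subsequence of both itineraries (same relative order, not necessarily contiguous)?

2

One common subsequence of length 2: Minsk [4,1], Quito [5,3]. The LCS DP gives dp[6][5] = 2, so this is optimal.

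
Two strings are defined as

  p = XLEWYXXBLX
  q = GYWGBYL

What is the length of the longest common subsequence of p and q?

Taking W at p[4]=q[3] → Y at p[5]=q[6] → L at p[9]=q[7] gives a common subsequence of length 3. dp[10][7] = 3 confirms this is the maximum.

3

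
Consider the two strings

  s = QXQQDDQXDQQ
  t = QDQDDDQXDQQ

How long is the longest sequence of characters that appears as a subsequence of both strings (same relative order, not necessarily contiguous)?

One common subsequence of length 9: Q at s[1]=t[1]; then Q at s[3]=t[3]; then D at s[5]=t[5]; then D at s[6]=t[6]; then Q at s[7]=t[7]; then X at s[8]=t[8]; then D at s[9]=t[9]; then Q at s[10]=t[10]; then Q at s[11]=t[11], and the DP table's final entry dp[11][11] is also 9, so no common subsequence is longer.

9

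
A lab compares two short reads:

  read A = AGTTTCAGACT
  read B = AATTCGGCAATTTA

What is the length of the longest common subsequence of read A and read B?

7

One common subsequence of length 7: A at read A[1]=read B[2] → T at read A[3]=read B[3] → T at read A[4]=read B[4] → C at read A[6]=read B[8] → A at read A[7]=read B[9] → A at read A[9]=read B[10] → T at read A[11]=read B[13]. Since dp[11][14] = 7, nothing longer is possible.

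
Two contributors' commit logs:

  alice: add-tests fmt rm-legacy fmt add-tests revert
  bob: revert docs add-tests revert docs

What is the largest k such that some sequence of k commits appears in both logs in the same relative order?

2

One common subsequence of length 2: add-tests [5,3], then revert [6,4]. Since dp[6][5] = 2, nothing longer is possible.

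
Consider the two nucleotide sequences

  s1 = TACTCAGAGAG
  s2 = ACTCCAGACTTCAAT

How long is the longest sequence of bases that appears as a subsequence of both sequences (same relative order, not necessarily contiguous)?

8

Taking A (s1 #2, s2 #1); then C (s1 #3, s2 #2); then T (s1 #4, s2 #3); then C (s1 #5, s2 #5); then A (s1 #6, s2 #6); then G (s1 #7, s2 #7); then A (s1 #8, s2 #13); then A (s1 #10, s2 #14) gives a common subsequence of length 8. dp[11][15] = 8 confirms this is the maximum.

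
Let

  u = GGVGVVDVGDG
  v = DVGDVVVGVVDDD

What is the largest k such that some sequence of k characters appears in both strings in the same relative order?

Match G (u #1, v #3); then V (u #3, v #7); then G (u #4, v #8); then V (u #5, v #9); then V (u #6, v #10); then D (u #7, v #12); then D (u #10, v #13) — 7 characters in the same relative order in both. Since dp[11][13] = 7, nothing longer is possible.

7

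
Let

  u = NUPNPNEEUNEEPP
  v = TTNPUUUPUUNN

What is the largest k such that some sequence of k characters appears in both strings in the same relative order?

Pick N [1,3], U [2,7], P [3,8], N [6,11], N [10,12]; all 5 characters appear in both, in order. Since dp[14][12] = 5, nothing longer is possible.

5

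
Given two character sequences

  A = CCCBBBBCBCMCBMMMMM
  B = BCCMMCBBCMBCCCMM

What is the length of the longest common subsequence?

11

Pick C at A[1]=B[2]; then C at A[2]=B[3]; then C at A[3]=B[6]; then B at A[4]=B[7]; then B at A[5]=B[8]; then B at A[7]=B[11]; then C at A[8]=B[12]; then C at A[10]=B[13]; then C at A[12]=B[14]; then M at A[17]=B[15]; then M at A[18]=B[16]; all 11 characters appear in both, in order, and the DP table's final entry dp[18][16] is also 11, so no common subsequence is longer.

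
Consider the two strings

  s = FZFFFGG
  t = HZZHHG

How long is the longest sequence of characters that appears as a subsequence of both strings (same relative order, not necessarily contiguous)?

2

One common subsequence of length 2: Z (s #2, t #3); then G (s #7, t #6). Since dp[7][6] = 2, nothing longer is possible.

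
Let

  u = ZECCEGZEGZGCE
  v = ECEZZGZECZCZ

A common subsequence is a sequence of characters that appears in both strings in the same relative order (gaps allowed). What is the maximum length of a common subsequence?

8

Pick E (u #2, v #1), then C (u #4, v #2), then E (u #5, v #3), then G (u #6, v #6), then Z (u #7, v #7), then E (u #8, v #8), then Z (u #10, v #10), then C (u #12, v #11); all 8 characters appear in both, in order. The LCS DP gives dp[13][12] = 8, so this is optimal.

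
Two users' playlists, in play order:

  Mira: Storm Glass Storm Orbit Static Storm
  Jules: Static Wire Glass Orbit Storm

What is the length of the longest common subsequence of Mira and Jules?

3

One common subsequence of length 3: Glass [2,3], Orbit [4,4], Storm [6,5]. dp[6][5] = 3 confirms this is the maximum.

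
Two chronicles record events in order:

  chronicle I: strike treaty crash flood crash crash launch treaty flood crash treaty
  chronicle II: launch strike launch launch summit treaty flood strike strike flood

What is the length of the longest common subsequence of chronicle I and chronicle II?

4

Pick strike at chronicle I[1]=chronicle II[2]; then treaty at chronicle I[2]=chronicle II[6]; then flood at chronicle I[4]=chronicle II[7]; then flood at chronicle I[9]=chronicle II[10]; all 4 events appear in both, in order. The LCS DP gives dp[11][10] = 4, so this is optimal.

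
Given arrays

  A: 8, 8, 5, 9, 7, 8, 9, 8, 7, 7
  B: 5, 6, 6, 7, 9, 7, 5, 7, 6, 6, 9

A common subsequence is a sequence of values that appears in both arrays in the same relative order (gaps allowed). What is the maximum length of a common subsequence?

5

Let dp[i][j] be the LCS length of the first i values of A and the first j values of B. dp[i][j] = dp[i-1][j-1]+1 when the i-th and j-th values match, else max(dp[i-1][j], dp[i][j-1]).
    ·  5  6  6  7  9  7  5  7  6  6  9
 ·  0  0  0  0  0  0  0  0  0  0  0  0
 8  0  0  0  0  0  0  0  0  0  0  0  0
 8  0  0  0  0  0  0  0  0  0  0  0  0
 5  0  1  1  1  1  1  1  1  1  1  1  1
 9  0  1  1  1  1  2  2  2  2  2  2  2
 7  0  1  1  1  2  2  3  3  3  3  3  3
 8  0  1  1  1  2  2  3  3  3  3  3  3
 9  0  1  1  1  2  3  3  3  3  3  3  4
 8  0  1  1  1  2  3  3  3  3  3  3  4
 7  0  1  1  1  2  3  4  4  4  4  4  4
 7  0  1  1  1  2  3  4  4  5  5  5  5
dp[10][11] = 5. One LCS (by backtracking along matches): 5, 7, 9, 7, 7.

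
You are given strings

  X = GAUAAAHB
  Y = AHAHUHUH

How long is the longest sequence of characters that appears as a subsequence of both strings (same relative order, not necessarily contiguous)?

3

Let dp[i][j] be the LCS length of the first i characters of X and the first j characters of Y. dp[i][j] = dp[i-1][j-1]+1 when the i-th and j-th characters match, else max(dp[i-1][j], dp[i][j-1]).
    ·  A  H  A  H  U  H  U  H
 ·  0  0  0  0  0  0  0  0  0
 G  0  0  0  0  0  0  0  0  0
 A  0  1  1  1  1  1  1  1  1
 U  0  1  1  1  1  2  2  2  2
 A  0  1  1  2  2  2  2  2  2
 A  0  1  1  2  2  2  2  2  2
 A  0  1  1  2  2  2  2  2  2
 H  0  1  2  2  3  3  3  3  3
 B  0  1  2  2  3  3  3  3  3
dp[8][8] = 3. One LCS (by backtracking along matches): AUH.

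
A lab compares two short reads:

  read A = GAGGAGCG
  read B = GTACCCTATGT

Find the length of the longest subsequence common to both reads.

4

Let dp[i][j] be the LCS length of the first i bases of read A and the first j bases of read B. dp[i][j] = dp[i-1][j-1]+1 when the i-th and j-th bases match, else max(dp[i-1][j], dp[i][j-1]).
    ·  G  T  A  C  C  C  T  A  T  G  T
 ·  0  0  0  0  0  0  0  0  0  0  0  0
 G  0  1  1  1  1  1  1  1  1  1  1  1
 A  0  1  1  2  2  2  2  2  2  2  2  2
 G  0  1  1  2  2  2  2  2  2  2  3  3
 G  0  1  1  2  2  2  2  2  2  2  3  3
 A  0  1  1  2  2  2  2  2  3  3  3  3
 G  0  1  1  2  2  2  2  2  3  3  4  4
 C  0  1  1  2  3  3  3  3  3  3  4  4
 G  0  1  1  2  3  3  3  3  3  3  4  4
dp[8][11] = 4. One LCS (by backtracking along matches): GAAG.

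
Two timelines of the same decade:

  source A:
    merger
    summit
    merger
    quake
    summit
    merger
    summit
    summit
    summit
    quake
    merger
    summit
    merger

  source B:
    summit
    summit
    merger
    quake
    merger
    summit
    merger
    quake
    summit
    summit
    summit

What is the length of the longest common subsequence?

8

Taking summit (source A #2, source B #2), then merger (source A #3, source B #3), then quake (source A #4, source B #4), then summit (source A #5, source B #6), then merger (source A #6, source B #7), then summit (source A #8, source B #9), then summit (source A #9, source B #10), then summit (source A #12, source B #11) gives a common subsequence of length 8. Since dp[13][11] = 8, nothing longer is possible.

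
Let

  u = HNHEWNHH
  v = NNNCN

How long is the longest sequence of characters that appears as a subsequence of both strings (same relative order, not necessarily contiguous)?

2

One common subsequence of length 2: N at u[2]=v[3] → N at u[6]=v[5], and the DP table's final entry dp[8][5] is also 2, so no common subsequence is longer.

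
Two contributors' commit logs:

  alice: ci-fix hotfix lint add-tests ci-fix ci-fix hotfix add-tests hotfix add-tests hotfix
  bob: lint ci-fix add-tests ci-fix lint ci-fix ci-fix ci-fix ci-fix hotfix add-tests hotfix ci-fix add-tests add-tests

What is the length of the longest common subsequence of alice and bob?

8

Taking ci-fix at alice[1]=bob[4]; then lint at alice[3]=bob[5]; then ci-fix at alice[5]=bob[8]; then ci-fix at alice[6]=bob[9]; then hotfix at alice[7]=bob[10]; then add-tests at alice[8]=bob[11]; then hotfix at alice[9]=bob[12]; then add-tests at alice[10]=bob[15] gives a common subsequence of length 8. dp[11][15] = 8 confirms this is the maximum.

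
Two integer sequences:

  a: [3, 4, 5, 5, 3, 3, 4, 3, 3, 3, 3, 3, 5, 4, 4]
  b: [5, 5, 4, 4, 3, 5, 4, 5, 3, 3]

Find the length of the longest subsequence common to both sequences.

6

Match 5 [3,1], then 5 [4,2], then 3 [5,5], then 4 [7,7], then 3 [11,9], then 3 [12,10] — 6 values in the same relative order in both, and the DP table's final entry dp[15][10] is also 6, so no common subsequence is longer.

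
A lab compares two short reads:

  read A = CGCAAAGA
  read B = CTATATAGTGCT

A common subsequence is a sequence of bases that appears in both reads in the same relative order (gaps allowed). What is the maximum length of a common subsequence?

5

One common subsequence of length 5: C at read A[1]=read B[1], then A at read A[4]=read B[3], then A at read A[5]=read B[5], then A at read A[6]=read B[7], then G at read A[7]=read B[10]. Since dp[8][12] = 5, nothing longer is possible.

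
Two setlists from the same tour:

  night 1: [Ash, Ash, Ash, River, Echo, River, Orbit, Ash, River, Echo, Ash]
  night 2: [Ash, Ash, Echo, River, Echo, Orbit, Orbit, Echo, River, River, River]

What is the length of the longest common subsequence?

Pick Ash [1,1], Ash [2,2], River [4,4], Echo [5,8], River [6,10], River [9,11]; all 6 songs appear in both, in order. The LCS DP gives dp[11][11] = 6, so this is optimal.

6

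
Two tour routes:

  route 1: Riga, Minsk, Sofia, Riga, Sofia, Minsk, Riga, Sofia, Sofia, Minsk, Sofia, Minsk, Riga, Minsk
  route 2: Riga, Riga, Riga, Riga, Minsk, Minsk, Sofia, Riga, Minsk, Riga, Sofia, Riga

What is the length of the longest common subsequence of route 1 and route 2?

One common subsequence of length 8: Riga (route 1 #1, route 2 #4), Minsk (route 1 #2, route 2 #6), Sofia (route 1 #3, route 2 #7), Riga (route 1 #4, route 2 #8), Minsk (route 1 #6, route 2 #9), Riga (route 1 #7, route 2 #10), Sofia (route 1 #11, route 2 #11), Riga (route 1 #13, route 2 #12). Since dp[14][12] = 8, nothing longer is possible.

8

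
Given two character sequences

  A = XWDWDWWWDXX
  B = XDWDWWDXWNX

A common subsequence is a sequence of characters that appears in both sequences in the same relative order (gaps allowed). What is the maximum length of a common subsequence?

Match X at A[1]=B[1] → D at A[3]=B[2] → W at A[4]=B[3] → D at A[5]=B[4] → W at A[7]=B[5] → W at A[8]=B[6] → D at A[9]=B[7] → X at A[10]=B[8] → X at A[11]=B[11] — 9 characters in the same relative order in both. The LCS DP gives dp[11][11] = 9, so this is optimal.

9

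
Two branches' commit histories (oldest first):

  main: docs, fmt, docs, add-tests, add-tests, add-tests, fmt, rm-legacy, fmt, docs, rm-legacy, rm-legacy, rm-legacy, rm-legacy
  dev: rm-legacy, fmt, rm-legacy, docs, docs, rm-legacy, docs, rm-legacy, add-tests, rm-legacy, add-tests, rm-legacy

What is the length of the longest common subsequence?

Pick docs [1,4], docs [3,5], rm-legacy [8,6], docs [10,7], rm-legacy [11,8], rm-legacy [12,10], rm-legacy [14,12]; all 7 commits appear in both, in order. dp[14][12] = 7 confirms this is the maximum.

7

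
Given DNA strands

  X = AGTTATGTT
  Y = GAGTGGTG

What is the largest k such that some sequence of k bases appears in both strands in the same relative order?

5

Match A (X #1, Y #2) → G (X #2, Y #3) → T (X #3, Y #4) → T (X #6, Y #7) → G (X #7, Y #8) — 5 bases in the same relative order in both. Since dp[9][8] = 5, nothing longer is possible.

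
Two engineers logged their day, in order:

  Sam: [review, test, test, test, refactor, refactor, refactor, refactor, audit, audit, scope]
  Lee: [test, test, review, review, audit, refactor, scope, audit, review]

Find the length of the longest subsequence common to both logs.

Taking test [2,1] → test [3,2] → refactor [5,6] → audit [9,8] gives a common subsequence of length 4. dp[11][9] = 4 confirms this is the maximum.

4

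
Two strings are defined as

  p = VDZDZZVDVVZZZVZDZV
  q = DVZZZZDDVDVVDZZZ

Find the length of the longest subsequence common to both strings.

11

Match V (p #1, q #2), Z (p #3, q #4), Z (p #5, q #5), Z (p #6, q #6), V (p #7, q #9), D (p #8, q #10), V (p #9, q #11), V (p #10, q #12), Z (p #13, q #14), Z (p #15, q #15), Z (p #17, q #16) — 11 characters in the same relative order in both. dp[18][16] = 11 confirms this is the maximum.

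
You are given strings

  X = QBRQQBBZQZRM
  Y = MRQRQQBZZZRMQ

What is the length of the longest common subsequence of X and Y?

Taking Q [1,3]; then R [3,4]; then Q [4,5]; then Q [5,6]; then B [6,7]; then Z [8,9]; then Z [10,10]; then R [11,11]; then M [12,12] gives a common subsequence of length 9. The LCS DP gives dp[12][13] = 9, so this is optimal.

9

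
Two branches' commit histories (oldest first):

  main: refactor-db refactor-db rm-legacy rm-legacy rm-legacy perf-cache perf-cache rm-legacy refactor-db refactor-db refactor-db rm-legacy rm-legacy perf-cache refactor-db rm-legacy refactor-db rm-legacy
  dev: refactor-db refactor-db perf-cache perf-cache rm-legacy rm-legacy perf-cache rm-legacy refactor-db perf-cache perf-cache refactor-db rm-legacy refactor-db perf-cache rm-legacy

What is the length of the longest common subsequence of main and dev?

12

Pick refactor-db (main #1, dev #1), refactor-db (main #2, dev #2), rm-legacy (main #4, dev #5), rm-legacy (main #5, dev #6), perf-cache (main #7, dev #7), rm-legacy (main #8, dev #8), refactor-db (main #9, dev #9), perf-cache (main #14, dev #11), refactor-db (main #15, dev #12), rm-legacy (main #16, dev #13), refactor-db (main #17, dev #14), rm-legacy (main #18, dev #16); all 12 commits appear in both, in order. Since dp[18][16] = 12, nothing longer is possible.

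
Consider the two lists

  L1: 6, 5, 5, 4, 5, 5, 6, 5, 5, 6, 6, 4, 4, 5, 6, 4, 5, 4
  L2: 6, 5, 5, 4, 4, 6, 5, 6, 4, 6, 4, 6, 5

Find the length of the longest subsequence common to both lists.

11

One common subsequence of length 11: 6 at L1[1]=L2[1], then 5 at L1[2]=L2[2], then 5 at L1[3]=L2[3], then 4 at L1[4]=L2[5], then 6 at L1[7]=L2[6], then 5 at L1[9]=L2[7], then 6 at L1[10]=L2[8], then 6 at L1[11]=L2[10], then 4 at L1[13]=L2[11], then 6 at L1[15]=L2[12], then 5 at L1[17]=L2[13], and the DP table's final entry dp[18][13] is also 11, so no common subsequence is longer.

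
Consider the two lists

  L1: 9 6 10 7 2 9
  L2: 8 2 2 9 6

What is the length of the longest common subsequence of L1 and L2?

Let dp[i][j] be the LCS length of the first i values of L1 and the first j values of L2. dp[i][j] = dp[i-1][j-1]+1 when the i-th and j-th values match, else max(dp[i-1][j], dp[i][j-1]).
    ·  8  2  2  9  6
 ·  0  0  0  0  0  0
 9  0  0  0  0  1  1
 6  0  0  0  0  1  2
10  0  0  0  0  1  2
 7  0  0  0  0  1  2
 2  0  0  1  1  1  2
 9  0  0  1  1  2  2
dp[6][5] = 2. One LCS (by backtracking along matches): 9, 6.

2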